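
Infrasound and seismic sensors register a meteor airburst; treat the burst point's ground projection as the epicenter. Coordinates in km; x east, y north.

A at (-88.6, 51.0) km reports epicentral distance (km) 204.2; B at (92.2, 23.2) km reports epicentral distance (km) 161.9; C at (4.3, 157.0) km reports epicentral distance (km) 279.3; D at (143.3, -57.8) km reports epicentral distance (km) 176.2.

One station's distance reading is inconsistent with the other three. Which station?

Solve using three stations at a time. Using A, B, C (subtract circle equations pairwise → linear system) gives (x, y) ≈ (20.2, -121.9).
Distances from that point to each station vs reported:
  A: calculated 204.3 vs reported 204.2 → residual 0.1 km
  B: calculated 162.0 vs reported 161.9 → residual 0.1 km
  C: calculated 279.4 vs reported 279.3 → residual 0.1 km
  D: calculated 138.8 vs reported 176.2 → residual 37.4 km
A, B, C are mutually consistent (residuals ≈ 0); D is off by 37.4 km.

D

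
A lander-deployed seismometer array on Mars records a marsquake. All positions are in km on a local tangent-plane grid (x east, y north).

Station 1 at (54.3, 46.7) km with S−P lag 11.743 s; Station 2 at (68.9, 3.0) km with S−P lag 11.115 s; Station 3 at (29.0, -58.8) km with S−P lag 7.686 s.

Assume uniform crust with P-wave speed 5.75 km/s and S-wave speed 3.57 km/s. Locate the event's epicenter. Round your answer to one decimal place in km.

Distance from S−P lag: d = Δt · v_P v_S / (v_P − v_S) = Δt · (5.75·3.57)/(5.75−3.57) ≈ 9.4163·Δt.
So d_Station 1 = 110.58, d_Station 2 = 104.66, d_Station 3 = 72.37 km.
Circle about each station: (x − 54.3)² + (y − 46.7)² = 110.58²; (x − 68.9)² + (y − 3.0)² = 104.66²; (x − 29.0)² + (y + 58.8)² = 72.37².
Subtracting pairs of circle equations eliminates x²+y² and gives linear equations (the radical axes):
29.2 x − 87.4 y = 901.05
-50.6 x − 211.0 y = 6159.58
Solving the 2×2 system: x ≈ -32.9, y ≈ -21.3 km.

x ≈ -32.9 km, y ≈ -21.3 km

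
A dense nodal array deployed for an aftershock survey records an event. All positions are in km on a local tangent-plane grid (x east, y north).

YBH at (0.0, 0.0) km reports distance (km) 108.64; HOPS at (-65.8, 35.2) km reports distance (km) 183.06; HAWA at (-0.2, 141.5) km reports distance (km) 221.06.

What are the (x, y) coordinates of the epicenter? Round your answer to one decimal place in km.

Circle about each station: x² + y² = 108.64²; (x + 65.8)² + (y − 35.2)² = 183.06²; (x + 0.2)² + (y − 141.5)² = 221.06².
Subtracting the YBH equation from the HOPS and HAWA equations removes the quadratic terms:
-131.6 x + 70.4 y = -16139.63
-0.4 x + 283.0 y = -17042.58
Solving the 2×2 system: x ≈ 90.5, y ≈ -60.1 km.

x ≈ 90.5 km, y ≈ -60.1 km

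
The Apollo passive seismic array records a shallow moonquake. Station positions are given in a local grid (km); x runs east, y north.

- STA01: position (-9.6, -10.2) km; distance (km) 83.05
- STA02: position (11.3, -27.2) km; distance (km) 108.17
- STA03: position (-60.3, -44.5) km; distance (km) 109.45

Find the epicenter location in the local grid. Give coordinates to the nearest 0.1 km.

Circle about each station: (x + 9.6)² + (y + 10.2)² = 83.05²; (x − 11.3)² + (y + 27.2)² = 108.17²; (x + 60.3)² + (y + 44.5)² = 109.45².
Subtracting pairs of circle equations eliminates x²+y² and gives linear equations (the radical axes):
41.8 x − 34.0 y = -4132.12
-101.4 x − 68.6 y = 338.14
Solving the 2×2 system: x ≈ -46.7, y ≈ 64.1 km.

-46.7 km east, 64.1 km north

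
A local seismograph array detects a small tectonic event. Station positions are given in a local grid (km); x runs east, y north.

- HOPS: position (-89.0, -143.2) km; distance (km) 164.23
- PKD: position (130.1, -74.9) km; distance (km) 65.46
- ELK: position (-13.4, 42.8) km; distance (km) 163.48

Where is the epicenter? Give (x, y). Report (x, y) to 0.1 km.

(69.0, -98.4)

Circle about each station: (x + 89.0)² + (y + 143.2)² = 164.23²; (x − 130.1)² + (y + 74.9)² = 65.46²; (x + 13.4)² + (y − 42.8)² = 163.48².
Subtracting pairs of circle equations eliminates x²+y² and gives linear equations (the radical axes):
438.2 x + 136.6 y = 16795.26
151.2 x + 372.0 y = -26170.06
Solving the 2×2 system: x ≈ 69.0, y ≈ -98.4 km.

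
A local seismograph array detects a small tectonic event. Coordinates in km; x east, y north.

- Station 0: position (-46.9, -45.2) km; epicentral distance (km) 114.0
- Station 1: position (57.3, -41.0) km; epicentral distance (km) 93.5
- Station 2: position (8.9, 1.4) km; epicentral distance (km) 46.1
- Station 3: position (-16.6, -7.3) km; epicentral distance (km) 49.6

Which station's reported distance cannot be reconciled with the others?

Solve using three stations at a time. Using Station 0, Station 1, Station 2 (subtract circle equations pairwise → linear system) gives (x, y) ≈ (22.0, 45.6).
Distances from that point to each station vs reported:
  Station 0: calculated 114.0 vs reported 114.0 → residual 0.0 km
  Station 1: calculated 93.5 vs reported 93.5 → residual 0.0 km
  Station 2: calculated 46.1 vs reported 46.1 → residual 0.0 km
  Station 3: calculated 65.5 vs reported 49.6 → residual 15.9 km
Station 0, Station 1, Station 2 are mutually consistent (residuals ≈ 0); Station 3 is off by 15.9 km.

Station 3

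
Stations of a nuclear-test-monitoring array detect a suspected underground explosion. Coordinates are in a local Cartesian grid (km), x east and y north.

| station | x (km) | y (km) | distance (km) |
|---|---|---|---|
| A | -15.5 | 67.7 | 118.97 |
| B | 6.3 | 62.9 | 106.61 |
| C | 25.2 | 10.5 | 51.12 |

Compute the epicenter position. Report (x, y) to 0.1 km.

Circle about each station: (x + 15.5)² + (y − 67.7)² = 118.97²; (x − 6.3)² + (y − 62.9)² = 106.61²; (x − 25.2)² + (y − 10.5)² = 51.12².
Subtracting pairs of circle equations eliminates x²+y² and gives linear equations (the radical axes):
43.6 x − 9.6 y = 1960.73
81.4 x − 114.4 y = 7462.36
Solving the 2×2 system: x ≈ 36.3, y ≈ -39.4 km.

36.3 km east, -39.4 km north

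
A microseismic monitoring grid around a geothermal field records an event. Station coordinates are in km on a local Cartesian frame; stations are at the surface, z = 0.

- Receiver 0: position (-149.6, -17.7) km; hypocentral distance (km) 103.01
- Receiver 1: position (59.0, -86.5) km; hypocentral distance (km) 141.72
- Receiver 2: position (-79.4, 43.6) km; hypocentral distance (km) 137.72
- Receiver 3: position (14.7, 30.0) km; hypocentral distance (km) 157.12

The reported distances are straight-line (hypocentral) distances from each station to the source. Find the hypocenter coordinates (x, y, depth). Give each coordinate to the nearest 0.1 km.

Each station gives a sphere (x−x_i)² + (y−y_i)² + z² = d_i² (stations at z=0).
Subtracting the Receiver 0 sphere from Receiver 1 and Receiver 2: z² cancels, leaving linear equations in x and y:
417.2 x − 137.6 y = -21203.70
140.4 x + 122.6 y = -22843.87
Solving: x ≈ -81.497, y ≈ -92.999 km (keep extra digits for the depth step; rounded: -81.5, -93.0).
Then from the Receiver 0 sphere: z² = 103.01² − (x + 149.6)² − (y + 17.7)² with x = -81.497, y = -92.999, so z ≈ 17.410 ≈ 17.4 km.

x ≈ -81.5 km, y ≈ -93.0 km, depth ≈ 17.4 km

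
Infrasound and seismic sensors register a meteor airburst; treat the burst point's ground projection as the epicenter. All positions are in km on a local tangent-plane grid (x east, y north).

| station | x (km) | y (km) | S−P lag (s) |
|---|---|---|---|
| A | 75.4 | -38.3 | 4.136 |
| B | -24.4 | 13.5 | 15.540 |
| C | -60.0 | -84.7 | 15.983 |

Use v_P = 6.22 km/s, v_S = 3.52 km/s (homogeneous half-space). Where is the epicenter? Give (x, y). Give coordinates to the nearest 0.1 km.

68.9 km east, -71.2 km north

Distance from S−P lag: d = Δt · v_P v_S / (v_P − v_S) = Δt · (6.22·3.52)/(6.22−3.52) ≈ 8.1090·Δt.
So d_A = 33.54, d_B = 126.01, d_C = 129.61 km.
Circle about each station: (x − 75.4)² + (y + 38.3)² = 33.54²; (x + 24.4)² + (y − 13.5)² = 126.01²; (x + 60.0)² + (y + 84.7)² = 129.61².
Subtracting the A equation from the B and C equations removes the quadratic terms:
-199.6 x + 103.6 y = -21128.03
-270.8 x − 92.8 y = -12051.78
Solving the 2×2 system: x ≈ 68.9, y ≈ -71.2 km.
Check against A (with the unrounded x, y): √((x − 75.4)²+(y + 38.3)²) = 33.53 ≈ 33.54 km. ✓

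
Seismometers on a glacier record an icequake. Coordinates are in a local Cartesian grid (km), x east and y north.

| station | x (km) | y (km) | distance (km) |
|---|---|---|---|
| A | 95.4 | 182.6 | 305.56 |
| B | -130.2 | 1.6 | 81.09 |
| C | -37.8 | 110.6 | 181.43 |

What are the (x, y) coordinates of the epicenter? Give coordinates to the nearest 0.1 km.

-83.8 km east, -64.9 km north

Circle about each station: (x − 95.4)² + (y − 182.6)² = 305.56²; (x + 130.2)² + (y − 1.6)² = 81.09²; (x + 37.8)² + (y − 110.6)² = 181.43².
Subtracting pairs of circle equations eliminates x²+y² and gives linear equations (the radical axes):
-451.2 x − 362.0 y = 61302.01
-266.4 x − 144.0 y = 31667.35
Solving the 2×2 system: x ≈ -83.8, y ≈ -64.9 km.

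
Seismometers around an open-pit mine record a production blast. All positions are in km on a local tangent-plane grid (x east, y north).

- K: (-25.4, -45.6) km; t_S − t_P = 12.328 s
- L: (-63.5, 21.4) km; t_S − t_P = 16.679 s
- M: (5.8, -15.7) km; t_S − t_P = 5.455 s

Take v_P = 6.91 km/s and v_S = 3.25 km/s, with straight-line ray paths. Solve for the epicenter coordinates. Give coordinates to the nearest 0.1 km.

Distance from S−P lag: d = Δt · v_P v_S / (v_P − v_S) = Δt · (6.91·3.25)/(6.91−3.25) ≈ 6.1359·Δt.
So d_K = 75.64, d_L = 102.34, d_M = 33.47 km.
Circle about each station: (x + 25.4)² + (y + 45.6)² = 75.64²; (x + 63.5)² + (y − 21.4)² = 102.34²; (x − 5.8)² + (y + 15.7)² = 33.47².
Subtracting pairs of circle equations eliminates x²+y² and gives linear equations (the radical axes):
-76.2 x + 134.0 y = -2986.38
62.4 x + 59.8 y = 2156.78
Solving the 2×2 system: x ≈ 36.2, y ≈ -1.7 km.

x ≈ 36.2 km, y ≈ -1.7 km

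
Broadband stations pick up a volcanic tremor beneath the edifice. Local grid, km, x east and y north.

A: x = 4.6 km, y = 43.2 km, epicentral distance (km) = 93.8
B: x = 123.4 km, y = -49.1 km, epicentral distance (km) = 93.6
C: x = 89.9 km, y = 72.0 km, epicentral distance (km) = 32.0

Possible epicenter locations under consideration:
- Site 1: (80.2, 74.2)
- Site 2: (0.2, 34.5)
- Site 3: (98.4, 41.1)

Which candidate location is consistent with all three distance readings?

For each candidate, compare |candidate − station| to the reported distance:
Site 1: residuals A 12.1, B 37.0, C 22.1 → max 37.0 km
Site 2: residuals A 84.1, B 55.3, C 65.2 → max 84.1 km
Site 3: residuals A 0.0, B 0.0, C 0.0 → max 0.0 km
Only Site 3 has all residuals ≈ 0.

Site 3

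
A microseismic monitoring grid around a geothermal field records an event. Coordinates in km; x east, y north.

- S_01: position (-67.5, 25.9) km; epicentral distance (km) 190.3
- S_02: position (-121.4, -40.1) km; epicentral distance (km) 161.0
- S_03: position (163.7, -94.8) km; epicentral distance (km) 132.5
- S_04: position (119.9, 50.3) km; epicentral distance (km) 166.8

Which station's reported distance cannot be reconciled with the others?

Solve using three stations at a time. Using S_02, S_03, S_04 (subtract circle equations pairwise → linear system) gives (x, y) ≈ (31.3, -91.0).
Distances from that point to each station vs reported:
  S_01: calculated 153.0 vs reported 190.3 → residual 37.3 km
  S_02: calculated 161.0 vs reported 161.0 → residual 0.0 km
  S_03: calculated 132.4 vs reported 132.5 → residual 0.1 km
  S_04: calculated 166.8 vs reported 166.8 → residual 0.0 km
S_02, S_03, S_04 are mutually consistent (residuals ≈ 0); S_01 is off by 37.3 km.

S_01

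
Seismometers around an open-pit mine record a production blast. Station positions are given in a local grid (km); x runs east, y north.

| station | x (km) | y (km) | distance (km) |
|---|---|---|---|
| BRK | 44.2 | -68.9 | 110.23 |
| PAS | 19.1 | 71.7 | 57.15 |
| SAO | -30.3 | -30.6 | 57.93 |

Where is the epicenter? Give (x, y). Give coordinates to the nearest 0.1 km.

Circle about each station: (x − 44.2)² + (y + 68.9)² = 110.23²; (x − 19.1)² + (y − 71.7)² = 57.15²; (x + 30.3)² + (y + 30.6)² = 57.93².
Subtracting the BRK equation from the PAS and SAO equations removes the quadratic terms:
-50.2 x + 281.2 y = 7689.38
-149.0 x + 76.6 y = 3948.37
Solving the 2×2 system: x ≈ -13.7, y ≈ 24.9 km.

-13.7 km east, 24.9 km north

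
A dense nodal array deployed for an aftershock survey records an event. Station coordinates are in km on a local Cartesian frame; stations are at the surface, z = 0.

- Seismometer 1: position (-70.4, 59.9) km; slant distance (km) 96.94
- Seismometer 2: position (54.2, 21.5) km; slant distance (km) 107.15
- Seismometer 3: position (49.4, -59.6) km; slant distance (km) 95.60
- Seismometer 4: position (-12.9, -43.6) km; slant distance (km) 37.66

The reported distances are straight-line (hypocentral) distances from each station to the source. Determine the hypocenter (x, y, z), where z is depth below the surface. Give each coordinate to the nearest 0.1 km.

x ≈ -37.7 km, y ≈ -28.2 km, depth ≈ 23.8 km

Each station gives a sphere (x−x_i)² + (y−y_i)² + z² = d_i² (stations at z=0).
Subtracting the Seismometer 1 sphere from Seismometer 2 and Seismometer 3: z² cancels, leaving linear equations in x and y:
249.2 x − 76.8 y = -7228.04
239.6 x − 239.0 y = -2293.65
Solving: x ≈ -37.693, y ≈ -28.191 km (keep extra digits for the depth step; rounded: -37.7, -28.2).
Then from the Seismometer 1 sphere: z² = 96.94² − (x + 70.4)² − (y − 59.9)² with x = -37.693, y = -28.191, so z ≈ 23.824 ≈ 23.8 km.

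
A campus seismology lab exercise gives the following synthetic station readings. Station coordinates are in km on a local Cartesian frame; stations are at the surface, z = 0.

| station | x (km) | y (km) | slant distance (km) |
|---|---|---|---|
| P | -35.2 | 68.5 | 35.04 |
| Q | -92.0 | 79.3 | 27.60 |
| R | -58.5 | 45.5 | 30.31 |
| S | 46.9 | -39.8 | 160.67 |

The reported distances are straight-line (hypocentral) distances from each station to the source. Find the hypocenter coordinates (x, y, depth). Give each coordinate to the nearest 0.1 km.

Each station gives a sphere (x−x_i)² + (y−y_i)² + z² = d_i² (stations at z=0).
Subtracting the P sphere from Q and R: z² cancels, leaving linear equations in x and y:
-113.6 x + 21.6 y = 9287.24
-46.6 x − 46.0 y = -129.68
Solving: x ≈ -68.100, y ≈ 71.808 km (keep extra digits for the depth step; rounded: -68.1, 71.8).
Then from the P sphere: z² = 35.04² − (x + 35.2)² − (y − 68.5)² with x = -68.100, y = 71.808, so z ≈ 11.595 ≈ 11.6 km.
Check against S (with the unrounded solution): distance 160.67 ≈ 160.67 km. ✓

x ≈ -68.1 km, y ≈ 71.8 km, depth ≈ 11.6 km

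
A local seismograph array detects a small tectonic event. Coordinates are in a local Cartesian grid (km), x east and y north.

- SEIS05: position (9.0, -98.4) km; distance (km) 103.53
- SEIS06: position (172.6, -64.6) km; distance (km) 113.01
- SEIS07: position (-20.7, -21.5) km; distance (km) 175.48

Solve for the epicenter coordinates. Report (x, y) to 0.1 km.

(98.7, -150.1)

Circle about each station: (x − 9.0)² + (y + 98.4)² = 103.53²; (x − 172.6)² + (y + 64.6)² = 113.01²; (x + 20.7)² + (y + 21.5)² = 175.48².
Subtracting the SEIS05 equation from the SEIS06 and SEIS07 equations removes the quadratic terms:
327.2 x + 67.6 y = 22147.56
-59.4 x + 153.8 y = -28947.59
Solving the 2×2 system: x ≈ 98.7, y ≈ -150.1 km.
Check against SEIS05 (with the unrounded x, y): √((x − 9.0)²+(y + 98.4)²) = 103.53 ≈ 103.53 km. ✓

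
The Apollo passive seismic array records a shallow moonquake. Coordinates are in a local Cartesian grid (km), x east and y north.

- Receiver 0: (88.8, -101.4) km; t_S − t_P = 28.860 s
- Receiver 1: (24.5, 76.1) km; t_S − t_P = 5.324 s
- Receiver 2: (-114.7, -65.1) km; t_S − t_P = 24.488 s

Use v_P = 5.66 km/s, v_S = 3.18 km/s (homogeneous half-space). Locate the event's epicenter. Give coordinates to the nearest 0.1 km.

Distance from S−P lag: d = Δt · v_P v_S / (v_P − v_S) = Δt · (5.66·3.18)/(5.66−3.18) ≈ 7.2576·Δt.
So d_Receiver 0 = 209.45, d_Receiver 1 = 38.64, d_Receiver 2 = 177.72 km.
Circle about each station: (x − 88.8)² + (y + 101.4)² = 209.45²; (x − 24.5)² + (y − 76.1)² = 38.64²; (x + 114.7)² + (y + 65.1)² = 177.72².
Subtracting the Receiver 0 equation from the Receiver 1 and Receiver 2 equations removes the quadratic terms:
-128.6 x + 355.0 y = 30600.31
-407.0 x + 72.6 y = 11511.60
Solving the 2×2 system: x ≈ -13.8, y ≈ 81.2 km.
Check against Receiver 0 (with the unrounded x, y): √((x − 88.8)²+(y + 101.4)²) = 209.45 ≈ 209.45 km. ✓

-13.8 km east, 81.2 km north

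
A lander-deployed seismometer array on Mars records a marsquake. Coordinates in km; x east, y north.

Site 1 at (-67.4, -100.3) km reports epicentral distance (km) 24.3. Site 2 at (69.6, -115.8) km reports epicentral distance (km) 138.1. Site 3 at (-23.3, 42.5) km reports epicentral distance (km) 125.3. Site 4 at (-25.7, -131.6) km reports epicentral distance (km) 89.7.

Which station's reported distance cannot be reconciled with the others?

Solve using three stations at a time. Using Site 1, Site 2, Site 3 (subtract circle equations pairwise → linear system) gives (x, y) ≈ (-62.8, -76.4).
Distances from that point to each station vs reported:
  Site 1: calculated 24.3 vs reported 24.3 → residual 0.0 km
  Site 2: calculated 138.1 vs reported 138.1 → residual 0.0 km
  Site 3: calculated 125.3 vs reported 125.3 → residual 0.0 km
  Site 4: calculated 66.5 vs reported 89.7 → residual 23.2 km
Site 1, Site 2, Site 3 are mutually consistent (residuals ≈ 0); Site 4 is off by 23.2 km.

Site 4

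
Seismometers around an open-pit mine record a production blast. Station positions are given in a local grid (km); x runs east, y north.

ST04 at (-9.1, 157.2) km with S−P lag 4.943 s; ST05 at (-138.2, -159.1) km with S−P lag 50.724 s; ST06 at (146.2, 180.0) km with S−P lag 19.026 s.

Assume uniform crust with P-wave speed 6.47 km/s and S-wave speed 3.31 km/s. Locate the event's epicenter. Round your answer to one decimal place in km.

Distance from S−P lag: d = Δt · v_P v_S / (v_P − v_S) = Δt · (6.47·3.31)/(6.47−3.31) ≈ 6.7771·Δt.
So d_ST04 = 33.50, d_ST05 = 343.76, d_ST06 = 128.94 km.
Circle about each station: (x + 9.1)² + (y − 157.2)² = 33.50²; (x + 138.2)² + (y + 159.1)² = 343.76²; (x − 146.2)² + (y − 180.0)² = 128.94².
Subtracting the ST04 equation from the ST05 and ST06 equations removes the quadratic terms:
-258.2 x − 632.6 y = -97431.29
310.6 x + 45.6 y = 13476.52
Solving the 2×2 system: x ≈ 22.1, y ≈ 145.0 km.

(22.1, 145.0)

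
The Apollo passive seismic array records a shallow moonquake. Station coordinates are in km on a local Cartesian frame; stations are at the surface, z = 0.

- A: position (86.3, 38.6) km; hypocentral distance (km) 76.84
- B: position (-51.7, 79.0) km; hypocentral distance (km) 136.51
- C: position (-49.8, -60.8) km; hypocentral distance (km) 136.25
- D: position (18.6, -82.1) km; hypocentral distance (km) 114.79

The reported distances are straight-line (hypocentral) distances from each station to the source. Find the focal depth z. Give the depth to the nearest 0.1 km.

Each station gives a sphere (x−x_i)² + (y−y_i)² + z² = d_i² (stations at z=0).
Subtracting the A sphere from B and C: z² cancels, leaving linear equations in x and y:
-276.0 x + 80.8 y = -12754.35
-272.2 x − 198.8 y = -15420.65
Solving: x ≈ 49.199, y ≈ 10.205 km (keep extra digits for the depth step; rounded: 49.2, 10.2).
Then from the A sphere: z² = 76.84² − (x − 86.3)² − (y − 38.6)² with x = 49.199, y = 10.205, so z ≈ 61.005 ≈ 61.0 km.

depth ≈ 61.0 km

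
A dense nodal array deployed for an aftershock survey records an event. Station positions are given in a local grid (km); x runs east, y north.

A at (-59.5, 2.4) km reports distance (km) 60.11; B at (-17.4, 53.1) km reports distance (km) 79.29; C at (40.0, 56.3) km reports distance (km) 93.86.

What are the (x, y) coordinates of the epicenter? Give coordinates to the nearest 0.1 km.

x ≈ -6.2 km, y ≈ -25.4 km

Circle about each station: (x + 59.5)² + (y − 2.4)² = 60.11²; (x + 17.4)² + (y − 53.1)² = 79.29²; (x − 40.0)² + (y − 56.3)² = 93.86².
Subtracting pairs of circle equations eliminates x²+y² and gives linear equations (the radical axes):
84.2 x + 101.4 y = -3097.33
199.0 x + 107.8 y = -3972.81
Solving the 2×2 system: x ≈ -6.2, y ≈ -25.4 km.
Check against A (with the unrounded x, y): √((x + 59.5)²+(y − 2.4)²) = 60.10 ≈ 60.11 km. ✓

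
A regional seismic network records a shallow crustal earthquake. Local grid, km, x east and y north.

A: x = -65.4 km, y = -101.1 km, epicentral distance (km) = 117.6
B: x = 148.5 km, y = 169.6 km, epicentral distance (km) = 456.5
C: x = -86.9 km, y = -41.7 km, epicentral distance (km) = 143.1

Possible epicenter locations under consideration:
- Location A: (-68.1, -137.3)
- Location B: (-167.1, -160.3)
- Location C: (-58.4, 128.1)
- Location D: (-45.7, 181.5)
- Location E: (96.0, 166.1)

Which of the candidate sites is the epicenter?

For each candidate, compare |candidate − station| to the reported distance:
Location A: residuals A 81.3, B 80.9, C 45.7 → max 81.3 km
Location B: residuals A 0.1, B 0.0, C 0.1 → max 0.1 km
Location C: residuals A 111.7, B 245.5, C 29.1 → max 245.5 km
Location D: residuals A 165.7, B 261.9, C 83.9 → max 261.9 km
Location E: residuals A 194.6, B 403.9, C 133.7 → max 403.9 km
Only Location B has all residuals ≈ 0.

Location B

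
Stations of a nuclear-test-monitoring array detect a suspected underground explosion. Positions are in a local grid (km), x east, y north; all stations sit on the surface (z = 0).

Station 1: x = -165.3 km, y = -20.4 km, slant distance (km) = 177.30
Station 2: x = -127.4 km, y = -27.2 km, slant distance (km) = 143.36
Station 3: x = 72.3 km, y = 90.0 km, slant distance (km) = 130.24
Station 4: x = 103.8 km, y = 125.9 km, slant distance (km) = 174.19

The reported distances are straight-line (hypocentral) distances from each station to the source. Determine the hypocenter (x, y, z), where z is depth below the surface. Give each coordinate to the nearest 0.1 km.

x ≈ 1.1 km, y ≈ -2.1 km, depth ≈ 58.4 km

Each station gives a sphere (x−x_i)² + (y−y_i)² + z² = d_i² (stations at z=0).
Subtracting the Station 1 sphere from Station 2 and Station 3: z² cancels, leaving linear equations in x and y:
75.8 x − 13.6 y = 113.55
475.2 x + 220.8 y = 59.87
Solving: x ≈ 1.116, y ≈ -2.130 km (keep extra digits for the depth step; rounded: 1.1, -2.1).
Then from the Station 1 sphere: z² = 177.30² − (x + 165.3)² − (y + 20.4)² with x = 1.116, y = -2.130, so z ≈ 58.371 ≈ 58.4 km.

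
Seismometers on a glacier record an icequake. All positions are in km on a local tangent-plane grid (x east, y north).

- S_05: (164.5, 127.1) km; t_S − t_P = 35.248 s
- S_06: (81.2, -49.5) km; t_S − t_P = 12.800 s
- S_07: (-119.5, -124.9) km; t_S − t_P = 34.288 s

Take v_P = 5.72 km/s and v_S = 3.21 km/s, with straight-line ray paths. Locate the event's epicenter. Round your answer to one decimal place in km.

x ≈ 131.3 km, y ≈ -128.6 km

Distance from S−P lag: d = Δt · v_P v_S / (v_P − v_S) = Δt · (5.72·3.21)/(5.72−3.21) ≈ 7.3152·Δt.
So d_S_05 = 257.85, d_S_06 = 93.63, d_S_07 = 250.82 km.
Circle about each station: (x − 164.5)² + (y − 127.1)² = 257.85²; (x − 81.2)² + (y + 49.5)² = 93.63²; (x + 119.5)² + (y + 124.9)² = 250.82².
Subtracting the S_05 equation from the S_06 and S_07 equations removes the quadratic terms:
-166.6 x − 353.2 y = 23549.08
-568.0 x − 504.0 y = -9758.45
Solving the 2×2 system: x ≈ 131.3, y ≈ -128.6 km.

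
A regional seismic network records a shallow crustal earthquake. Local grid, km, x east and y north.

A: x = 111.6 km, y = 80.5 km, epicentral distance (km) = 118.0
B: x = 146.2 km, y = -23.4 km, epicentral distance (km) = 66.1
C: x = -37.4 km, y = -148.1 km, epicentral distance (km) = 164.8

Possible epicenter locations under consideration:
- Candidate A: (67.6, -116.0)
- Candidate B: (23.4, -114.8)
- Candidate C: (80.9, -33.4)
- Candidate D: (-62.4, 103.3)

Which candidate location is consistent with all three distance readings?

Candidate C

For each candidate, compare |candidate − station| to the reported distance:
Candidate A: residuals A 83.4, B 55.4, C 55.0 → max 83.4 km
Candidate B: residuals A 96.3, B 87.0, C 95.5 → max 96.3 km
Candidate C: residuals A 0.0, B 0.0, C 0.0 → max 0.0 km
Candidate D: residuals A 57.5, B 178.0, C 87.8 → max 178.0 km
Only Candidate C has all residuals ≈ 0.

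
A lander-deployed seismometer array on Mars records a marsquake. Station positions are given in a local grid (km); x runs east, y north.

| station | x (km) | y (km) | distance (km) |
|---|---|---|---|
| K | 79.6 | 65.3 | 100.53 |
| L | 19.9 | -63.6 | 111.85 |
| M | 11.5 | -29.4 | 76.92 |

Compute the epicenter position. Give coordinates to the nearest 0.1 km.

Circle about each station: (x − 79.6)² + (y − 65.3)² = 100.53²; (x − 19.9)² + (y + 63.6)² = 111.85²; (x − 11.5)² + (y + 29.4)² = 76.92².
Subtracting pairs of circle equations eliminates x²+y² and gives linear equations (the radical axes):
-119.4 x − 257.8 y = -8563.42
-136.2 x − 189.4 y = -5414.05
Solving the 2×2 system: x ≈ -18.1, y ≈ 41.6 km.

(-18.1, 41.6)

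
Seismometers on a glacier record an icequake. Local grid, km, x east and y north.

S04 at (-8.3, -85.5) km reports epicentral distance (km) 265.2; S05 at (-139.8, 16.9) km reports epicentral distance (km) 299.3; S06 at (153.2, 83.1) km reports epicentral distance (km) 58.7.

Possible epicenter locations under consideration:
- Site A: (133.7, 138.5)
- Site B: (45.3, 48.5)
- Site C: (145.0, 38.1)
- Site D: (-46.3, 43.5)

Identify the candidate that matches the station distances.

For each candidate, compare |candidate − station| to the reported distance:
Site A: residuals S04 0.0, S05 0.0, S06 0.0 → max 0.0 km
Site B: residuals S04 120.9, S05 111.5, S06 54.6 → max 120.9 km
Site C: residuals S04 68.3, S05 13.7, S06 13.0 → max 68.3 km
Site D: residuals S04 130.7, S05 202.1, S06 144.7 → max 202.1 km
Only Site A has all residuals ≈ 0.

Site A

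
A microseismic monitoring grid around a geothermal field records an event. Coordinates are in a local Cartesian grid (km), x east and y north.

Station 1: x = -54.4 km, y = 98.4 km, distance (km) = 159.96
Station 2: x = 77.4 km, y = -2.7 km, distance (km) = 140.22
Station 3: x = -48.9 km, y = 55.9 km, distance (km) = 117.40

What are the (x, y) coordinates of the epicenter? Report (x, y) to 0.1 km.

Circle about each station: (x + 54.4)² + (y − 98.4)² = 159.96²; (x − 77.4)² + (y + 2.7)² = 140.22²; (x + 48.9)² + (y − 55.9)² = 117.40².
Subtracting the Station 1 equation from the Station 2 and Station 3 equations removes the quadratic terms:
263.6 x − 202.2 y = -718.32
11.0 x − 85.0 y = 4678.54
Solving the 2×2 system: x ≈ -49.9, y ≈ -61.5 km.

(-49.9, -61.5)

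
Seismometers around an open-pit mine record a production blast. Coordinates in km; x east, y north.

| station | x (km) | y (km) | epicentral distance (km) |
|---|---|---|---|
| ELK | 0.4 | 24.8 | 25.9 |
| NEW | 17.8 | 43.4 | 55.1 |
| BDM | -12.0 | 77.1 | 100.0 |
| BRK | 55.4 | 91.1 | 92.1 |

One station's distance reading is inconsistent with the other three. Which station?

Solve using three stations at a time. Using NEW, BDM, BRK (subtract circle equations pairwise → linear system) gives (x, y) ≈ (50.6, -0.9).
Distances from that point to each station vs reported:
  ELK: calculated 56.4 vs reported 25.9 → residual 30.5 km
  NEW: calculated 55.1 vs reported 55.1 → residual 0.0 km
  BDM: calculated 100.0 vs reported 100.0 → residual 0.0 km
  BRK: calculated 92.1 vs reported 92.1 → residual 0.0 km
NEW, BDM, BRK are mutually consistent (residuals ≈ 0); ELK is off by 30.5 km.

ELK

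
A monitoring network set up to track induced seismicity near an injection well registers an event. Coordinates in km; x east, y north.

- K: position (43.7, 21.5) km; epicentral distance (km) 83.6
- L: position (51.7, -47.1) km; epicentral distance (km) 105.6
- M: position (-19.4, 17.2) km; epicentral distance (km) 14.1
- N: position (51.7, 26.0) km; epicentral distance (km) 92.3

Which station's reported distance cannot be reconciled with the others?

M

Solve using three stations at a time. Using K, L, N (subtract circle equations pairwise → linear system) gives (x, y) ≈ (-38.8, 7.5).
Distances from that point to each station vs reported:
  K: calculated 83.7 vs reported 83.6 → residual 0.1 km
  L: calculated 105.7 vs reported 105.6 → residual 0.1 km
  M: calculated 21.7 vs reported 14.1 → residual 7.6 km
  N: calculated 92.4 vs reported 92.3 → residual 0.1 km
K, L, N are mutually consistent (residuals ≈ 0); M is off by 7.6 km.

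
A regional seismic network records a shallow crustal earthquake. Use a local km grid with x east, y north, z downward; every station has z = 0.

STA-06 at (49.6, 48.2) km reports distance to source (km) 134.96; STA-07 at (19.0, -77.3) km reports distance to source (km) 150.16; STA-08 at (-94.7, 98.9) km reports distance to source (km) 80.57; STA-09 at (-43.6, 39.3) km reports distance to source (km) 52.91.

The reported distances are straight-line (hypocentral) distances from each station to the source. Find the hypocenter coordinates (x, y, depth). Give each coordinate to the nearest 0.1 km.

Each station gives a sphere (x−x_i)² + (y−y_i)² + z² = d_i² (stations at z=0).
Subtracting the STA-06 sphere from STA-07 and STA-08: z² cancels, leaving linear equations in x and y:
-61.2 x − 251.0 y = -2780.93
-288.6 x + 101.4 y = 25688.58
Solving: x ≈ -78.402, y ≈ 30.196 km (keep extra digits for the depth step; rounded: -78.4, 30.2).
Then from the STA-06 sphere: z² = 134.96² − (x − 49.6)² − (y − 48.2)² with x = -78.402, y = 30.196, so z ≈ 38.801 ≈ 38.8 km.

(-78.4, 30.2, 38.8)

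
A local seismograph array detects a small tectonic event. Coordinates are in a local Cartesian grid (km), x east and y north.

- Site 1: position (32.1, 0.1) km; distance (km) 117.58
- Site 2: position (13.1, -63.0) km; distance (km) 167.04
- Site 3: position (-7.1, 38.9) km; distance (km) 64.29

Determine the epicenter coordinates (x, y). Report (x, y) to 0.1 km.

(-34.2, 97.2)

Circle about each station: (x − 32.1)² + (y − 0.1)² = 117.58²; (x − 13.1)² + (y + 63.0)² = 167.04²; (x + 7.1)² + (y − 38.9)² = 64.29².
Subtracting the Site 1 equation from the Site 2 and Site 3 equations removes the quadratic terms:
-38.0 x − 126.2 y = -10967.12
-78.4 x + 77.6 y = 10225.05
Solving the 2×2 system: x ≈ -34.2, y ≈ 97.2 km.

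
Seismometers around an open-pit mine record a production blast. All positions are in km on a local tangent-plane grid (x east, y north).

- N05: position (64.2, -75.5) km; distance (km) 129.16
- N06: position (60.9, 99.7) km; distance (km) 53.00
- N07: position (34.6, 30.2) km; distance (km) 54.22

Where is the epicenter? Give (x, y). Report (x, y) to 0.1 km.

Circle about each station: (x − 64.2)² + (y + 75.5)² = 129.16²; (x − 60.9)² + (y − 99.7)² = 53.00²; (x − 34.6)² + (y − 30.2)² = 54.22².
Subtracting pairs of circle equations eliminates x²+y² and gives linear equations (the radical axes):
-6.6 x + 350.4 y = 17700.32
-59.2 x + 211.4 y = 6029.81
Solving the 2×2 system: x ≈ 84.2, y ≈ 52.1 km.
Check against N05 (with the unrounded x, y): √((x − 64.2)²+(y + 75.5)²) = 129.16 ≈ 129.16 km. ✓

x ≈ 84.2 km, y ≈ 52.1 km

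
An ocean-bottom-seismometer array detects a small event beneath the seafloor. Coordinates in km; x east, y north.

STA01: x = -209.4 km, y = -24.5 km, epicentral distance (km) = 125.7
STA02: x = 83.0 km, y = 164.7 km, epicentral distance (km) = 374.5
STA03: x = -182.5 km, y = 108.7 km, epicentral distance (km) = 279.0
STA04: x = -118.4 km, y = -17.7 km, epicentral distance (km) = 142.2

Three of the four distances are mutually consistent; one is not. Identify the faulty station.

STA01

Solve using three stations at a time. Using STA02, STA03, STA04 (subtract circle equations pairwise → linear system) gives (x, y) ≈ (-104.8, -159.3).
Distances from that point to each station vs reported:
  STA01: calculated 170.6 vs reported 125.7 → residual 44.9 km
  STA02: calculated 374.5 vs reported 374.5 → residual 0.0 km
  STA03: calculated 279.0 vs reported 279.0 → residual 0.0 km
  STA04: calculated 142.2 vs reported 142.2 → residual 0.0 km
STA02, STA03, STA04 are mutually consistent (residuals ≈ 0); STA01 is off by 44.9 km.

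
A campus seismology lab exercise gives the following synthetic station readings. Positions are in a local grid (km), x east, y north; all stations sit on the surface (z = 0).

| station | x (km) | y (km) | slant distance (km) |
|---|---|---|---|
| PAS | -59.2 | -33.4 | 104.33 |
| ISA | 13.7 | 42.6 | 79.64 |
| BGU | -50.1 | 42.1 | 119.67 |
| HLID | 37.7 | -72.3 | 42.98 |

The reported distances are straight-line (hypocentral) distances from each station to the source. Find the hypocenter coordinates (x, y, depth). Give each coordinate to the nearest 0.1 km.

x ≈ 44.9 km, y ≈ -30.4 km, depth ≈ 6.3 km

Each station gives a sphere (x−x_i)² + (y−y_i)² + z² = d_i² (stations at z=0).
Subtracting the PAS sphere from ISA and BGU: z² cancels, leaving linear equations in x and y:
145.8 x + 152.0 y = 1924.47
18.2 x + 151.0 y = -3773.94
Solving: x ≈ 44.897, y ≈ -30.404 km (keep extra digits for the depth step; rounded: 44.9, -30.4).
Then from the PAS sphere: z² = 104.33² − (x + 59.2)² − (y + 33.4)² with x = 44.897, y = -30.404, so z ≈ 6.292 ≈ 6.3 km.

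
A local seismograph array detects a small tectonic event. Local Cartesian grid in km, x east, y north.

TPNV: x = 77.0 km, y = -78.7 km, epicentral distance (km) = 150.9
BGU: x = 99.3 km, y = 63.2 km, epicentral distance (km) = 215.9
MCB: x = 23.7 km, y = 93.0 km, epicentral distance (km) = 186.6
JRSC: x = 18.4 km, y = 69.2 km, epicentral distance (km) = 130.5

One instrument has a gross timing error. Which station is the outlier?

JRSC

Solve using three stations at a time. Using TPNV, BGU, MCB (subtract circle equations pairwise → linear system) gives (x, y) ≈ (-73.4, -66.4).
Distances from that point to each station vs reported:
  TPNV: calculated 150.9 vs reported 150.9 → residual 0.0 km
  BGU: calculated 215.9 vs reported 215.9 → residual 0.0 km
  MCB: calculated 186.6 vs reported 186.6 → residual 0.0 km
  JRSC: calculated 163.7 vs reported 130.5 → residual 33.2 km
TPNV, BGU, MCB are mutually consistent (residuals ≈ 0); JRSC is off by 33.2 km.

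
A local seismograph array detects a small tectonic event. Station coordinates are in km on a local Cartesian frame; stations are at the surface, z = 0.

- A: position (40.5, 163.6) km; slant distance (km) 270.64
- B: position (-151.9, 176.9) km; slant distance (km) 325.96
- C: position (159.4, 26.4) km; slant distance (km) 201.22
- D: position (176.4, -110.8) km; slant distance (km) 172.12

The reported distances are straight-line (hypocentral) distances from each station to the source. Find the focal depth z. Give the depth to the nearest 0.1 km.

47.7 km

Each station gives a sphere (x−x_i)² + (y−y_i)² + z² = d_i² (stations at z=0).
Subtracting the A sphere from B and C: z² cancels, leaving linear equations in x and y:
-384.8 x + 26.6 y = -7041.90
237.8 x − 274.4 y = 30456.63
Solving: x ≈ 11.305, y ≈ -101.197 km (keep extra digits for the depth step; rounded: 11.3, -101.2).
Then from the A sphere: z² = 270.64² − (x − 40.5)² − (y − 163.6)² with x = 11.305, y = -101.197, so z ≈ 47.710 ≈ 47.7 km.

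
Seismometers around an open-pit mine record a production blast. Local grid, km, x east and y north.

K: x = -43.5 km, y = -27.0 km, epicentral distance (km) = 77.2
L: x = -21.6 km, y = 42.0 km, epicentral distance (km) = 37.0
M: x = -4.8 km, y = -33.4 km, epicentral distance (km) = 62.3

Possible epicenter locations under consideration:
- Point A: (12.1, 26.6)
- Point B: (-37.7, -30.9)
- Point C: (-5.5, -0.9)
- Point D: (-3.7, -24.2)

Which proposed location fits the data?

For each candidate, compare |candidate − station| to the reported distance:
Point A: residuals K 0.0, L 0.1, M 0.0 → max 0.1 km
Point B: residuals K 70.2, L 37.7, M 29.3 → max 70.2 km
Point C: residuals K 31.1, L 8.8, M 29.8 → max 31.1 km
Point D: residuals K 37.3, L 31.6, M 53.0 → max 53.0 km
Only Point A has all residuals ≈ 0.

Point A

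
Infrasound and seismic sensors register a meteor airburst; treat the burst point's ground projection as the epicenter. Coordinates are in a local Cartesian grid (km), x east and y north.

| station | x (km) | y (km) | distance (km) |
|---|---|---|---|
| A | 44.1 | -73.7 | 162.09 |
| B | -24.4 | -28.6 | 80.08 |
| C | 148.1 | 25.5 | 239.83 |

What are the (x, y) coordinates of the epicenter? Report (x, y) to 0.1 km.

-91.5 km east, 15.1 km north

Circle about each station: (x − 44.1)² + (y + 73.7)² = 162.09²; (x + 24.4)² + (y + 28.6)² = 80.08²; (x − 148.1)² + (y − 25.5)² = 239.83².
Subtracting the A equation from the B and C equations removes the quadratic terms:
-137.0 x + 90.2 y = 13897.18
208.0 x + 198.4 y = -16037.90
Solving the 2×2 system: x ≈ -91.5, y ≈ 15.1 km.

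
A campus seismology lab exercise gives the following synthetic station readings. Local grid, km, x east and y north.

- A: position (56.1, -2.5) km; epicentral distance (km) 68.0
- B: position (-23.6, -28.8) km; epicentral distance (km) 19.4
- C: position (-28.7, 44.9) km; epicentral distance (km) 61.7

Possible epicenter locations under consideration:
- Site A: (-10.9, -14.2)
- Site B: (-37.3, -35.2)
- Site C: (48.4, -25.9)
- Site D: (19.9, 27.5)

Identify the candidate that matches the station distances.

Site A

For each candidate, compare |candidate − station| to the reported distance:
Site A: residuals A 0.0, B 0.0, C 0.0 → max 0.0 km
Site B: residuals A 31.0, B 4.3, C 18.9 → max 31.0 km
Site C: residuals A 43.4, B 52.7, C 43.0 → max 52.7 km
Site D: residuals A 21.0, B 51.7, C 10.1 → max 51.7 km
Only Site A has all residuals ≈ 0.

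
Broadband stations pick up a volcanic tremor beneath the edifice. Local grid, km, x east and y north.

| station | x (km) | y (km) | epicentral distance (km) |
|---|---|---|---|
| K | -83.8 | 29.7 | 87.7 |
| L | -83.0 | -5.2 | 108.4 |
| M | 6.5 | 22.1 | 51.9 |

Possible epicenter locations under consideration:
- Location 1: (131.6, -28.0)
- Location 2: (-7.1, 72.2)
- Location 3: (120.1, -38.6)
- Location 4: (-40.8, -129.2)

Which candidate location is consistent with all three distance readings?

Location 2

For each candidate, compare |candidate − station| to the reported distance:
Location 1: residuals K 135.3, L 107.4, M 82.9 → max 135.3 km
Location 2: residuals K 0.0, L 0.0, M 0.0 → max 0.0 km
Location 3: residuals K 127.3, L 97.4, M 76.9 → max 127.3 km
Location 4: residuals K 76.9, L 22.6, M 106.6 → max 106.6 km
Only Location 2 has all residuals ≈ 0.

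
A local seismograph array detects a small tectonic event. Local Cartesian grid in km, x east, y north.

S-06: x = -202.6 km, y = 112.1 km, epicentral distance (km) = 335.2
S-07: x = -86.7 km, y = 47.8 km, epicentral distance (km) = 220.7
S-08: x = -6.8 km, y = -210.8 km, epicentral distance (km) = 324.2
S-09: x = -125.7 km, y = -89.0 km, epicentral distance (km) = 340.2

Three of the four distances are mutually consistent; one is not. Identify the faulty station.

S-09

Solve using three stations at a time. Using S-06, S-07, S-08 (subtract circle equations pairwise → linear system) gives (x, y) ≈ (131.4, 82.6).
Distances from that point to each station vs reported:
  S-06: calculated 335.3 vs reported 335.2 → residual 0.1 km
  S-07: calculated 220.9 vs reported 220.7 → residual 0.2 km
  S-08: calculated 324.3 vs reported 324.2 → residual 0.1 km
  S-09: calculated 309.1 vs reported 340.2 → residual 31.1 km
S-06, S-07, S-08 are mutually consistent (residuals ≈ 0); S-09 is off by 31.1 km.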